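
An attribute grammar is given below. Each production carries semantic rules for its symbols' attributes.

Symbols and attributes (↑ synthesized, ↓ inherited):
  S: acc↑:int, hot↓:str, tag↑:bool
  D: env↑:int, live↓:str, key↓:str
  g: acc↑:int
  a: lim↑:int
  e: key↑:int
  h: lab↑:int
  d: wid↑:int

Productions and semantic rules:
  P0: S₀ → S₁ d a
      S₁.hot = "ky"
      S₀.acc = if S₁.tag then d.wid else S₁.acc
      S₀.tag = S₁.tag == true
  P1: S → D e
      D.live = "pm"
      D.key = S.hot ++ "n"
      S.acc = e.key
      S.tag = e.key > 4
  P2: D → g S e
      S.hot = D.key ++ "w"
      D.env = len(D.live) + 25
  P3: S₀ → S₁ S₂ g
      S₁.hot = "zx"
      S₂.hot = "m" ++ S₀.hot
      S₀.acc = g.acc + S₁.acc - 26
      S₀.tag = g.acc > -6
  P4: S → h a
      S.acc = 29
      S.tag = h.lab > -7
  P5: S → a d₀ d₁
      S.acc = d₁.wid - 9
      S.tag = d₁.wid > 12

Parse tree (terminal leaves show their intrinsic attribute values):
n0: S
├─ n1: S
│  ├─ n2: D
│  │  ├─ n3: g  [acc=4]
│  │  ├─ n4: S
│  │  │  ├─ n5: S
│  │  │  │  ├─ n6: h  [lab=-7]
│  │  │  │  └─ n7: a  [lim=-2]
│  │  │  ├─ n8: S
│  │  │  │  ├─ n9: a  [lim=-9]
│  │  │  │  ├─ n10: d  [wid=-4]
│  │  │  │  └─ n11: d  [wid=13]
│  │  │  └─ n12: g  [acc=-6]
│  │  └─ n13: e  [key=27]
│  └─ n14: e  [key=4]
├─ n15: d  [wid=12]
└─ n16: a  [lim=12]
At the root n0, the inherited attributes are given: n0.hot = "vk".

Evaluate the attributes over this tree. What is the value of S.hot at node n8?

1. n0.hot = "vk"  [given at root]
2. n1.hot = "ky"  ["ky"]
3. n2.live = "pm"  ["pm"]
4. n2.key = "kyn"  [S.hot ++ "n"]
5. n3.acc = 4  [terminal]
6. n4.hot = "kynw"  [D.key ++ "w"]
7. n5.hot = "zx"  ["zx"]
8. n6.lab = -7  [terminal]
9. n7.lim = -2  [terminal]
10. n5.acc = 29  [29]
11. n5.tag = false  [h.lab > -7]
12. n8.hot = "mkynw"  ["m" ++ S₀.hot]
13. n9.lim = -9  [terminal]
14. n10.wid = -4  [terminal]
15. n11.wid = 13  [terminal]
16. n8.acc = 4  [d₁.wid - 9]
17. n8.tag = true  [d₁.wid > 12]
18. n12.acc = -6  [terminal]
19. n4.acc = -3  [g.acc + S₁.acc - 26]
20. n4.tag = false  [g.acc > -6]
21. n13.key = 27  [terminal]
22. n2.env = 27  [len(D.live) + 25]
23. n14.key = 4  [terminal]
24. n1.acc = 4  [e.key]
25. n1.tag = false  [e.key > 4]
26. n15.wid = 12  [terminal]
27. n16.lim = 12  [terminal]
28. n0.acc = 4  [if S₁.tag then d.wid else S₁.acc]
29. n0.tag = false  [S₁.tag == true]

"mkynw"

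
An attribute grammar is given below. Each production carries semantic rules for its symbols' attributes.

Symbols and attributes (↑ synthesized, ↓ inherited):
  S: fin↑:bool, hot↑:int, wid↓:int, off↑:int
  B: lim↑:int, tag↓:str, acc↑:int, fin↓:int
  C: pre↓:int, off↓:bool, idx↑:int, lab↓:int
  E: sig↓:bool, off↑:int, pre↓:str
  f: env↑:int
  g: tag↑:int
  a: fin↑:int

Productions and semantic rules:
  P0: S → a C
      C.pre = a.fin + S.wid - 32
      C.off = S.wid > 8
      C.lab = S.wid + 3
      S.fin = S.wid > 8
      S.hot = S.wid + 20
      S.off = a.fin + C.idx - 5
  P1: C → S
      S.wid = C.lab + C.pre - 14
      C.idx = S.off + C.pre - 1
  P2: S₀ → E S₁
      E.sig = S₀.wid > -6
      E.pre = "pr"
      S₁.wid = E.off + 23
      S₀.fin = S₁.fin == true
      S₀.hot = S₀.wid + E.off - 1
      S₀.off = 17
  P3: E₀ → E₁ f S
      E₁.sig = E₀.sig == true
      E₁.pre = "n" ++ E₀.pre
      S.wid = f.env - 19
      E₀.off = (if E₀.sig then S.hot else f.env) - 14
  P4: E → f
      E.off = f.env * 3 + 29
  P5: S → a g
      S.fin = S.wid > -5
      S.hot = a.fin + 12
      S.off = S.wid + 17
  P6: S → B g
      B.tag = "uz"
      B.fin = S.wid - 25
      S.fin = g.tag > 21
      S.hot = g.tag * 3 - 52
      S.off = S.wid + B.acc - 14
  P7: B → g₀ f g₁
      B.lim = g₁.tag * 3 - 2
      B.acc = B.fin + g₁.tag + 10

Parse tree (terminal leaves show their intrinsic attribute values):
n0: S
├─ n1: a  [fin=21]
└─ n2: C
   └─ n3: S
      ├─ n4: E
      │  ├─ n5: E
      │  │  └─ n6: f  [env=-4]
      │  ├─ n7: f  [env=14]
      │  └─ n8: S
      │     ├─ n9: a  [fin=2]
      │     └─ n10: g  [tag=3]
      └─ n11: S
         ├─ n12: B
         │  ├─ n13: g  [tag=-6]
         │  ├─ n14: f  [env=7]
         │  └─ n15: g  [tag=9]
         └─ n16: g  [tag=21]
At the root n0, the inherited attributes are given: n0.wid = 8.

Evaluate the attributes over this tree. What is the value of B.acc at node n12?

1. n0.wid = 8  [given at root]
2. n1.fin = 21  [terminal]
3. n2.pre = -3  [a.fin + S.wid - 32]
4. n2.off = false  [S.wid > 8]
5. n2.lab = 11  [S.wid + 3]
6. n3.wid = -6  [C.lab + C.pre - 14]
7. n4.sig = false  [S₀.wid > -6]
8. n4.pre = "pr"  ["pr"]
9. n5.sig = false  [E₀.sig == true]
10. n5.pre = "npr"  ["n" ++ E₀.pre]
11. n6.env = -4  [terminal]
12. n5.off = 17  [f.env * 3 + 29]
13. n7.env = 14  [terminal]
14. n8.wid = -5  [f.env - 19]
15. n9.fin = 2  [terminal]
16. n10.tag = 3  [terminal]
17. n8.fin = false  [S.wid > -5]
18. n8.hot = 14  [a.fin + 12]
19. n8.off = 12  [S.wid + 17]
20. n4.off = 0  [(if E₀.sig then S.hot else f.env) - 14]
21. n11.wid = 23  [E.off + 23]
22. n12.tag = "uz"  ["uz"]
23. n12.fin = -2  [S.wid - 25]
24. n13.tag = -6  [terminal]
25. n14.env = 7  [terminal]
26. n15.tag = 9  [terminal]
27. n12.lim = 25  [g₁.tag * 3 - 2]
28. n12.acc = 17  [B.fin + g₁.tag + 10]
29. n16.tag = 21  [terminal]
30. n11.fin = false  [g.tag > 21]
31. n11.hot = 11  [g.tag * 3 - 52]
32. n11.off = 26  [S.wid + B.acc - 14]
33. n3.fin = false  [S₁.fin == true]
34. n3.hot = -7  [S₀.wid + E.off - 1]
35. n3.off = 17  [17]
36. n2.idx = 13  [S.off + C.pre - 1]
37. n0.fin = false  [S.wid > 8]
38. n0.hot = 28  [S.wid + 20]
39. n0.off = 29  [a.fin + C.idx - 5]

17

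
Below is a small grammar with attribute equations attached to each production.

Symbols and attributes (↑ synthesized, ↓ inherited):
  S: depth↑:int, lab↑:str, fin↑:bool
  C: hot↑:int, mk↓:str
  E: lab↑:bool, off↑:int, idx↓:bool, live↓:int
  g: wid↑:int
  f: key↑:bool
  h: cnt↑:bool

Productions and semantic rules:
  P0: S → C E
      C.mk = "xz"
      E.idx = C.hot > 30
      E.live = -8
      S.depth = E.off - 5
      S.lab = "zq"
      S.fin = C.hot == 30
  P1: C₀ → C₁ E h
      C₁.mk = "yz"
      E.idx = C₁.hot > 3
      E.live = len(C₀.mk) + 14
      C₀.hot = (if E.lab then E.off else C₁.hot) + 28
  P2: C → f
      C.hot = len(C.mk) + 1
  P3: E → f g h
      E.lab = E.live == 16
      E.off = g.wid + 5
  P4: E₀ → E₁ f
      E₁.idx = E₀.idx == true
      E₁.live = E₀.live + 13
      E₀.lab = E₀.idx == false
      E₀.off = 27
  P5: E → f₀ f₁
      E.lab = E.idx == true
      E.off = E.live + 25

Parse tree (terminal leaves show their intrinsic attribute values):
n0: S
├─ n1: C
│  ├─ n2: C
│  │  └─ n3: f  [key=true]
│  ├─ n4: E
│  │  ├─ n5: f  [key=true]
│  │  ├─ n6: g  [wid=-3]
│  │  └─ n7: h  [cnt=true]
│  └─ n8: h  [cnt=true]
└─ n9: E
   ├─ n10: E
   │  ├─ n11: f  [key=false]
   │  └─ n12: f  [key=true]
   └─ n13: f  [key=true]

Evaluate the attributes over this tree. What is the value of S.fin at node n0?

1. n1.mk = "xz"  ["xz"]
2. n2.mk = "yz"  ["yz"]
3. n3.key = true  [terminal]
4. n2.hot = 3  [len(C.mk) + 1]
5. n4.idx = false  [C₁.hot > 3]
6. n4.live = 16  [len(C₀.mk) + 14]
7. n5.key = true  [terminal]
8. n6.wid = -3  [terminal]
9. n7.cnt = true  [terminal]
10. n4.lab = true  [E.live == 16]
11. n4.off = 2  [g.wid + 5]
12. n8.cnt = true  [terminal]
13. n1.hot = 30  [(if E.lab then E.off else C₁.hot) + 28]
14. n9.idx = false  [C.hot > 30]
15. n9.live = -8  [-8]
16. n10.idx = false  [E₀.idx == true]
17. n10.live = 5  [E₀.live + 13]
18. n11.key = false  [terminal]
19. n12.key = true  [terminal]
20. n10.lab = false  [E.idx == true]
21. n10.off = 30  [E.live + 25]
22. n13.key = true  [terminal]
23. n9.lab = true  [E₀.idx == false]
24. n9.off = 27  [27]
25. n0.depth = 22  [E.off - 5]
26. n0.lab = "zq"  ["zq"]
27. n0.fin = true  [C.hot == 30]

true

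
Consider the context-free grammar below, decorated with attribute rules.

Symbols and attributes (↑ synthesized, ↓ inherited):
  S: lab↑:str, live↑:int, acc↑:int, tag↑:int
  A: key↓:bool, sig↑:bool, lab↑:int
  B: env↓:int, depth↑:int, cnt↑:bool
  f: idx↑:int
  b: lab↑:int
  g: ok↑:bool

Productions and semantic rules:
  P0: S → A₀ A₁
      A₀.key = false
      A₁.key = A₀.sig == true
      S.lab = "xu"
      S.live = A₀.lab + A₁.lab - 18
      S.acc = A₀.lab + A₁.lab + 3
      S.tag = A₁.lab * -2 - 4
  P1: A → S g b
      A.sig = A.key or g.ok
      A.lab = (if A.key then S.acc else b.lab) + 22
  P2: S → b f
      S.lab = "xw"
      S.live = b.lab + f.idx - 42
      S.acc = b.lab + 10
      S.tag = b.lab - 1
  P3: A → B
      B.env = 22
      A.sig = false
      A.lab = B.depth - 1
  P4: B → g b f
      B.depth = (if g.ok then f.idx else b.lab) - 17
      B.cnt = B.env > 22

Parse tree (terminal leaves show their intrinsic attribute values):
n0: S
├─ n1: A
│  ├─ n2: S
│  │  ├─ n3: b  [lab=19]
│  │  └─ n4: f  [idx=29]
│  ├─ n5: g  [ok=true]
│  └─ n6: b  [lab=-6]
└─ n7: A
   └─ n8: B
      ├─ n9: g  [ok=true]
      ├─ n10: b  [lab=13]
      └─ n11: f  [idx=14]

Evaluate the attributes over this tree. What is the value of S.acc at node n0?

1. n1.key = false  [false]
2. n3.lab = 19  [terminal]
3. n4.idx = 29  [terminal]
4. n2.lab = "xw"  ["xw"]
5. n2.live = 6  [b.lab + f.idx - 42]
6. n2.acc = 29  [b.lab + 10]
7. n2.tag = 18  [b.lab - 1]
8. n5.ok = true  [terminal]
9. n6.lab = -6  [terminal]
10. n1.sig = true  [A.key or g.ok]
11. n1.lab = 16  [(if A.key then S.acc else b.lab) + 22]
12. n7.key = true  [A₀.sig == true]
13. n8.env = 22  [22]
14. n9.ok = true  [terminal]
15. n10.lab = 13  [terminal]
16. n11.idx = 14  [terminal]
17. n8.depth = -3  [(if g.ok then f.idx else b.lab) - 17]
18. n8.cnt = false  [B.env > 22]
19. n7.sig = false  [false]
20. n7.lab = -4  [B.depth - 1]
21. n0.lab = "xu"  ["xu"]
22. n0.live = -6  [A₀.lab + A₁.lab - 18]
23. n0.acc = 15  [A₀.lab + A₁.lab + 3]
24. n0.tag = 4  [A₁.lab * -2 - 4]

15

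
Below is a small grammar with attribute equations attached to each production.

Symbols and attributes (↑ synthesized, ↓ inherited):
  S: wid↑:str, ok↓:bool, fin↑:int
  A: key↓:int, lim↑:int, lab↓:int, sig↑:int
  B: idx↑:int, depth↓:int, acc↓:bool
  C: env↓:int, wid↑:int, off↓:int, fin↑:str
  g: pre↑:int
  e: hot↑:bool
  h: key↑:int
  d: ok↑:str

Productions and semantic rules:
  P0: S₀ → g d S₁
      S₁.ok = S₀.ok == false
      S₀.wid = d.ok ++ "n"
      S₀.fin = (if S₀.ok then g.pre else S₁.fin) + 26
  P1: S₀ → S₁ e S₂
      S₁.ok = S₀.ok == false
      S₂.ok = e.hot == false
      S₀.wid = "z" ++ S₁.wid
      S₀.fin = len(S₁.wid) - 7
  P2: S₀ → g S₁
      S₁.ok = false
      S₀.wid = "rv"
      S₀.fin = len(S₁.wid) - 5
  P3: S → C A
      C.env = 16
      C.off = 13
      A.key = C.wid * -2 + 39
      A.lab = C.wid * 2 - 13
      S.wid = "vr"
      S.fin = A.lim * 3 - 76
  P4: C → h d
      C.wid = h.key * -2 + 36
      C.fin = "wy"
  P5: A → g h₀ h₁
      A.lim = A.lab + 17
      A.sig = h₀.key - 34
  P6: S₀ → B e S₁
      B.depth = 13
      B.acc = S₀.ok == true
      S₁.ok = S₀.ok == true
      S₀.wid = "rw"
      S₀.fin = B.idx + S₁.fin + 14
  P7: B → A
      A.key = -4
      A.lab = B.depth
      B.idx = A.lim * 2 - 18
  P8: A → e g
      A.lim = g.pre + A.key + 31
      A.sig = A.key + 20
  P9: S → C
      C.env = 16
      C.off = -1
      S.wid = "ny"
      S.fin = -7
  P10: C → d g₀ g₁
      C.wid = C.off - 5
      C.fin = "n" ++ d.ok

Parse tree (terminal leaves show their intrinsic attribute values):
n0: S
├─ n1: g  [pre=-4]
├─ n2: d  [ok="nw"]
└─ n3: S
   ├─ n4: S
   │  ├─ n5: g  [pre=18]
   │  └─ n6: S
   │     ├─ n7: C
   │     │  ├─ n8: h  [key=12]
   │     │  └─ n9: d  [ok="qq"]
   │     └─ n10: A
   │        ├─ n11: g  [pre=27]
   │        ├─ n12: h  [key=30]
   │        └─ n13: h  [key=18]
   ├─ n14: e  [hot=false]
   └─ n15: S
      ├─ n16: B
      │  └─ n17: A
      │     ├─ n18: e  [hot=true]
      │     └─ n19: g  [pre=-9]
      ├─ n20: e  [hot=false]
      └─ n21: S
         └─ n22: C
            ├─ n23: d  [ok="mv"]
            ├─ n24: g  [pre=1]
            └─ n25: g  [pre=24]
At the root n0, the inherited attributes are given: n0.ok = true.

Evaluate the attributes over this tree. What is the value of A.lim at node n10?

1. n0.ok = true  [given at root]
2. n1.pre = -4  [terminal]
3. n2.ok = "nw"  [terminal]
4. n3.ok = false  [S₀.ok == false]
5. n4.ok = true  [S₀.ok == false]
6. n5.pre = 18  [terminal]
7. n6.ok = false  [false]
8. n7.env = 16  [16]
9. n7.off = 13  [13]
10. n8.key = 12  [terminal]
11. n9.ok = "qq"  [terminal]
12. n7.wid = 12  [h.key * -2 + 36]
13. n7.fin = "wy"  ["wy"]
14. n10.key = 15  [C.wid * -2 + 39]
15. n10.lab = 11  [C.wid * 2 - 13]
16. n11.pre = 27  [terminal]
17. n12.key = 30  [terminal]
18. n13.key = 18  [terminal]
19. n10.lim = 28  [A.lab + 17]
20. n10.sig = -4  [h₀.key - 34]
21. n6.wid = "vr"  ["vr"]
22. n6.fin = 8  [A.lim * 3 - 76]
23. n4.wid = "rv"  ["rv"]
24. n4.fin = -3  [len(S₁.wid) - 5]
25. n14.hot = false  [terminal]
26. n15.ok = true  [e.hot == false]
27. n16.depth = 13  [13]
28. n16.acc = true  [S₀.ok == true]
29. n17.key = -4  [-4]
30. n17.lab = 13  [B.depth]
31. n18.hot = true  [terminal]
32. n19.pre = -9  [terminal]
33. n17.lim = 18  [g.pre + A.key + 31]
34. n17.sig = 16  [A.key + 20]
35. n16.idx = 18  [A.lim * 2 - 18]
36. n20.hot = false  [terminal]
37. n21.ok = true  [S₀.ok == true]
38. n22.env = 16  [16]
39. n22.off = -1  [-1]
40. n23.ok = "mv"  [terminal]
41. n24.pre = 1  [terminal]
42. n25.pre = 24  [terminal]
43. n22.wid = -6  [C.off - 5]
44. n22.fin = "nmv"  ["n" ++ d.ok]
45. n21.wid = "ny"  ["ny"]
46. n21.fin = -7  [-7]
47. n15.wid = "rw"  ["rw"]
48. n15.fin = 25  [B.idx + S₁.fin + 14]
49. n3.wid = "zrv"  ["z" ++ S₁.wid]
50. n3.fin = -5  [len(S₁.wid) - 7]
51. n0.wid = "nwn"  [d.ok ++ "n"]
52. n0.fin = 22  [(if S₀.ok then g.pre else S₁.fin) + 26]

28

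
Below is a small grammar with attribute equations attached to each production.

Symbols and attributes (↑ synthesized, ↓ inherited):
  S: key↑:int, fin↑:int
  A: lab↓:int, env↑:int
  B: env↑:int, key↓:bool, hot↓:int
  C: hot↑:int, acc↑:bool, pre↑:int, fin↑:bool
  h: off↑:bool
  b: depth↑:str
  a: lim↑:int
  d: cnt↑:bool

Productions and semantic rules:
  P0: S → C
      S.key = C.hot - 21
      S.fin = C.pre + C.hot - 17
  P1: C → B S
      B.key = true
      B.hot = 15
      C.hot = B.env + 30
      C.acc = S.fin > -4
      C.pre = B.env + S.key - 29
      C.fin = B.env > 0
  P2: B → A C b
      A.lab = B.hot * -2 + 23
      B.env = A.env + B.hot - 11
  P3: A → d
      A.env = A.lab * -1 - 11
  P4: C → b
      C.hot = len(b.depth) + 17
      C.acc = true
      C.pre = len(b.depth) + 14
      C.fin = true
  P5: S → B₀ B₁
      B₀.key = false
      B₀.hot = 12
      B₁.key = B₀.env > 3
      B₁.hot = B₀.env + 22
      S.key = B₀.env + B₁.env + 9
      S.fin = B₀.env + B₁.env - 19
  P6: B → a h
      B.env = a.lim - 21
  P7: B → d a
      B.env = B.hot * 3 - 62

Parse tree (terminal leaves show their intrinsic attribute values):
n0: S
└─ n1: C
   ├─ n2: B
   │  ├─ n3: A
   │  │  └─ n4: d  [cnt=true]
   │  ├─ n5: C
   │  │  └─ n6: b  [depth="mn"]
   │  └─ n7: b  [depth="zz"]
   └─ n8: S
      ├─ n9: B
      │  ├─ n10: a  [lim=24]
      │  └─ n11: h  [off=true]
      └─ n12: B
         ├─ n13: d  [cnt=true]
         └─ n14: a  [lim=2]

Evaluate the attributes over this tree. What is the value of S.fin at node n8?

-3

1. n2.key = true  [true]
2. n2.hot = 15  [15]
3. n3.lab = -7  [B.hot * -2 + 23]
4. n4.cnt = true  [terminal]
5. n3.env = -4  [A.lab * -1 - 11]
6. n6.depth = "mn"  [terminal]
7. n5.hot = 19  [len(b.depth) + 17]
8. n5.acc = true  [true]
9. n5.pre = 16  [len(b.depth) + 14]
10. n5.fin = true  [true]
11. n7.depth = "zz"  [terminal]
12. n2.env = 0  [A.env + B.hot - 11]
13. n9.key = false  [false]
14. n9.hot = 12  [12]
15. n10.lim = 24  [terminal]
16. n11.off = true  [terminal]
17. n9.env = 3  [a.lim - 21]
18. n12.key = false  [B₀.env > 3]
19. n12.hot = 25  [B₀.env + 22]
20. n13.cnt = true  [terminal]
21. n14.lim = 2  [terminal]
22. n12.env = 13  [B.hot * 3 - 62]
23. n8.key = 25  [B₀.env + B₁.env + 9]
24. n8.fin = -3  [B₀.env + B₁.env - 19]
25. n1.hot = 30  [B.env + 30]
26. n1.acc = true  [S.fin > -4]
27. n1.pre = -4  [B.env + S.key - 29]
28. n1.fin = false  [B.env > 0]
29. n0.key = 9  [C.hot - 21]
30. n0.fin = 9  [C.pre + C.hot - 17]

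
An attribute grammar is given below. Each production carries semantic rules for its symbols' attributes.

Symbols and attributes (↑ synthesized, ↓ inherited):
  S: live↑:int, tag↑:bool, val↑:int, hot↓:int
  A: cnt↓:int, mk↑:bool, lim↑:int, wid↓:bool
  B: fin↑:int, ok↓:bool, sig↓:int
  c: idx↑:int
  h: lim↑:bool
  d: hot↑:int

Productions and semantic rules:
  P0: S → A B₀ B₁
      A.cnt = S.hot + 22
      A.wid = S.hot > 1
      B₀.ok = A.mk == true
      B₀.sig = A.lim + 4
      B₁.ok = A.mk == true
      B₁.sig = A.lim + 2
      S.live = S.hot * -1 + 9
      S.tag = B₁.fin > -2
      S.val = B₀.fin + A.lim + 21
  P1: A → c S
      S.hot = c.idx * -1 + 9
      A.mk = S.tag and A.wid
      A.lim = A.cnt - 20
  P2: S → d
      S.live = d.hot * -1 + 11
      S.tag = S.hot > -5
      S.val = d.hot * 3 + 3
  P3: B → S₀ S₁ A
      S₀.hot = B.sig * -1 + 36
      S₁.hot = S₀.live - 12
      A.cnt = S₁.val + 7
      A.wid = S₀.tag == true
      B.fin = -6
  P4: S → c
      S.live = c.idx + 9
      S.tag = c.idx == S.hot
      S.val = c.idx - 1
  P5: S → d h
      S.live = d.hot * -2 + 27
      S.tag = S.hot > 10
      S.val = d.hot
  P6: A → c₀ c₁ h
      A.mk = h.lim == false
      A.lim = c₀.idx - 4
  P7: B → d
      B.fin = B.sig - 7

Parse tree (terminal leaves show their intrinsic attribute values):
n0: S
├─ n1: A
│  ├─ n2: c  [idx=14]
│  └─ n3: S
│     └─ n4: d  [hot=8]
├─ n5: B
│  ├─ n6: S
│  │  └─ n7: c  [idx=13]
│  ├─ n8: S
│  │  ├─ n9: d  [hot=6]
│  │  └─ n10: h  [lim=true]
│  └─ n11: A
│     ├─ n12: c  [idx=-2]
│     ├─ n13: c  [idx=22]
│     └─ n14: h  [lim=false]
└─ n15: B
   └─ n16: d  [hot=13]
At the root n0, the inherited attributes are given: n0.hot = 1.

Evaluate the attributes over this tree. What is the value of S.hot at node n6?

29

1. n0.hot = 1  [given at root]
2. n1.cnt = 23  [S.hot + 22]
3. n1.wid = false  [S.hot > 1]
4. n2.idx = 14  [terminal]
5. n3.hot = -5  [c.idx * -1 + 9]
6. n4.hot = 8  [terminal]
7. n3.live = 3  [d.hot * -1 + 11]
8. n3.tag = false  [S.hot > -5]
9. n3.val = 27  [d.hot * 3 + 3]
10. n1.mk = false  [S.tag and A.wid]
11. n1.lim = 3  [A.cnt - 20]
12. n5.ok = false  [A.mk == true]
13. n5.sig = 7  [A.lim + 4]
14. n6.hot = 29  [B.sig * -1 + 36]
15. n7.idx = 13  [terminal]
16. n6.live = 22  [c.idx + 9]
17. n6.tag = false  [c.idx == S.hot]
18. n6.val = 12  [c.idx - 1]
19. n8.hot = 10  [S₀.live - 12]
20. n9.hot = 6  [terminal]
21. n10.lim = true  [terminal]
22. n8.live = 15  [d.hot * -2 + 27]
23. n8.tag = false  [S.hot > 10]
24. n8.val = 6  [d.hot]
25. n11.cnt = 13  [S₁.val + 7]
26. n11.wid = false  [S₀.tag == true]
27. n12.idx = -2  [terminal]
28. n13.idx = 22  [terminal]
29. n14.lim = false  [terminal]
30. n11.mk = true  [h.lim == false]
31. n11.lim = -6  [c₀.idx - 4]
32. n5.fin = -6  [-6]
33. n15.ok = false  [A.mk == true]
34. n15.sig = 5  [A.lim + 2]
35. n16.hot = 13  [terminal]
36. n15.fin = -2  [B.sig - 7]
37. n0.live = 8  [S.hot * -1 + 9]
38. n0.tag = false  [B₁.fin > -2]
39. n0.val = 18  [B₀.fin + A.lim + 21]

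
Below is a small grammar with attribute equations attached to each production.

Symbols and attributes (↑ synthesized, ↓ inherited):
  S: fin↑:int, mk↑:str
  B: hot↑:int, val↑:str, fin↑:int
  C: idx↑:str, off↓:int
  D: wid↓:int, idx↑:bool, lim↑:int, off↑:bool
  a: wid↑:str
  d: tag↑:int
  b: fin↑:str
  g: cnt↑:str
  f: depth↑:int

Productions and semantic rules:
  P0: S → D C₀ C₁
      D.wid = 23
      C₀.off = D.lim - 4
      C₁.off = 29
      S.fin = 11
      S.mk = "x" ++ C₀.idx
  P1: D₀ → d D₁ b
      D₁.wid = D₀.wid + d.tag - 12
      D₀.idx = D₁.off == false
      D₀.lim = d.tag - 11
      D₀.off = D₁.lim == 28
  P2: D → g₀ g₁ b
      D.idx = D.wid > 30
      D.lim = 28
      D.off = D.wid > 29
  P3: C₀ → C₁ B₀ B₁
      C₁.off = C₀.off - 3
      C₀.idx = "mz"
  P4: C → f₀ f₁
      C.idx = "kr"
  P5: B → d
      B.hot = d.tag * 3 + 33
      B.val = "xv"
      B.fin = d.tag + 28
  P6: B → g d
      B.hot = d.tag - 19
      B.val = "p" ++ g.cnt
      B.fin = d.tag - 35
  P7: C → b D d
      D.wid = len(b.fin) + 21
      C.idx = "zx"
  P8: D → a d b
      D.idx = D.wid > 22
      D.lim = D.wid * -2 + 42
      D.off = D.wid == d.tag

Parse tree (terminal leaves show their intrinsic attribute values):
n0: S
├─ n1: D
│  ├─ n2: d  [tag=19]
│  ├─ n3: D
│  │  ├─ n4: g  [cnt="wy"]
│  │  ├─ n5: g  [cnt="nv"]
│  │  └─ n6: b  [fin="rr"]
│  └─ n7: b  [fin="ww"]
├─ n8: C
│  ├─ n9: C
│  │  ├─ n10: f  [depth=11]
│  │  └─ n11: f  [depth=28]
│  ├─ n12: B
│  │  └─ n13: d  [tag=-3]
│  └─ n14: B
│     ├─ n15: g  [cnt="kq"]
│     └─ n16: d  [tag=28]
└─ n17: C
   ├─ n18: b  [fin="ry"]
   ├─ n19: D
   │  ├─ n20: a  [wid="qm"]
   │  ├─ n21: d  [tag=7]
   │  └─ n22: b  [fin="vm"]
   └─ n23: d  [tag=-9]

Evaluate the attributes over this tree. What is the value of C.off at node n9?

1. n1.wid = 23  [23]
2. n2.tag = 19  [terminal]
3. n3.wid = 30  [D₀.wid + d.tag - 12]
4. n4.cnt = "wy"  [terminal]
5. n5.cnt = "nv"  [terminal]
6. n6.fin = "rr"  [terminal]
7. n3.idx = false  [D.wid > 30]
8. n3.lim = 28  [28]
9. n3.off = true  [D.wid > 29]
10. n7.fin = "ww"  [terminal]
11. n1.idx = false  [D₁.off == false]
12. n1.lim = 8  [d.tag - 11]
13. n1.off = true  [D₁.lim == 28]
14. n8.off = 4  [D.lim - 4]
15. n9.off = 1  [C₀.off - 3]
16. n10.depth = 11  [terminal]
17. n11.depth = 28  [terminal]
18. n9.idx = "kr"  ["kr"]
19. n13.tag = -3  [terminal]
20. n12.hot = 24  [d.tag * 3 + 33]
21. n12.val = "xv"  ["xv"]
22. n12.fin = 25  [d.tag + 28]
23. n15.cnt = "kq"  [terminal]
24. n16.tag = 28  [terminal]
25. n14.hot = 9  [d.tag - 19]
26. n14.val = "pkq"  ["p" ++ g.cnt]
27. n14.fin = -7  [d.tag - 35]
28. n8.idx = "mz"  ["mz"]
29. n17.off = 29  [29]
30. n18.fin = "ry"  [terminal]
31. n19.wid = 23  [len(b.fin) + 21]
32. n20.wid = "qm"  [terminal]
33. n21.tag = 7  [terminal]
34. n22.fin = "vm"  [terminal]
35. n19.idx = true  [D.wid > 22]
36. n19.lim = -4  [D.wid * -2 + 42]
37. n19.off = false  [D.wid == d.tag]
38. n23.tag = -9  [terminal]
39. n17.idx = "zx"  ["zx"]
40. n0.fin = 11  [11]
41. n0.mk = "xmz"  ["x" ++ C₀.idx]

1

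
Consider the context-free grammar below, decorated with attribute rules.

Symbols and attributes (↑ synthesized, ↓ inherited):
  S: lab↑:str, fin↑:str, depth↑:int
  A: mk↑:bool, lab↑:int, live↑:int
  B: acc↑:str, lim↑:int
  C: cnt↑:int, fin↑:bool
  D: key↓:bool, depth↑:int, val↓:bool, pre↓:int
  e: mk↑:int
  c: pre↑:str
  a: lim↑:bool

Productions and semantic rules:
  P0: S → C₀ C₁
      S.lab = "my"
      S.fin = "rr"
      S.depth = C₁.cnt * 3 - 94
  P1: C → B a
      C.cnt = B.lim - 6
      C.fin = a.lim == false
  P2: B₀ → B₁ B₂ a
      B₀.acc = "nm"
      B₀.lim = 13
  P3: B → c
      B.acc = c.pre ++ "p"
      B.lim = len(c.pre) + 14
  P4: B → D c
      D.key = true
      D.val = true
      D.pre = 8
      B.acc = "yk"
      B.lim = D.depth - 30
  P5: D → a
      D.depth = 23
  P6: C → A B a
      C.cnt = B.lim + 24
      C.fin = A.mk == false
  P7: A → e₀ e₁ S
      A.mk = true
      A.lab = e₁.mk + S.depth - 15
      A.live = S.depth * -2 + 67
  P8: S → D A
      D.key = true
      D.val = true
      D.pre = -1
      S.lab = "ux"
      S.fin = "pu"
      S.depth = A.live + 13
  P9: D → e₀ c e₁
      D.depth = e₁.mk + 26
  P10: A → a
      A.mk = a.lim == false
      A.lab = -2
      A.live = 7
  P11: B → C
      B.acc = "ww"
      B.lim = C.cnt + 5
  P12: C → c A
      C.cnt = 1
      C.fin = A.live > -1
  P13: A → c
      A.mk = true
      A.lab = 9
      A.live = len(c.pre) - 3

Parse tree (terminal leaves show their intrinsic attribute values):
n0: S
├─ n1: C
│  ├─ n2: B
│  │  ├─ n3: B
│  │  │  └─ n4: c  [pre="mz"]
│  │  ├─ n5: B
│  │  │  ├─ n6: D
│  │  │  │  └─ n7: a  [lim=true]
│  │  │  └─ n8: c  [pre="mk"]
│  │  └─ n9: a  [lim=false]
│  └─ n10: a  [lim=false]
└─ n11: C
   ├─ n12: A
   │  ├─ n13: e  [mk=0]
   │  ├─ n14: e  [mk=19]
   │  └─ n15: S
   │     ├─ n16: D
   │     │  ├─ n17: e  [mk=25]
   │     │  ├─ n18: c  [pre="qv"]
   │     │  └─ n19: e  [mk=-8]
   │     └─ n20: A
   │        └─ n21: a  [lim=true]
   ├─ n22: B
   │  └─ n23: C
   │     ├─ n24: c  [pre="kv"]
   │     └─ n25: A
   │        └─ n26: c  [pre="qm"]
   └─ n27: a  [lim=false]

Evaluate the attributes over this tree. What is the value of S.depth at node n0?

1. n4.pre = "mz"  [terminal]
2. n3.acc = "mzp"  [c.pre ++ "p"]
3. n3.lim = 16  [len(c.pre) + 14]
4. n6.key = true  [true]
5. n6.val = true  [true]
6. n6.pre = 8  [8]
7. n7.lim = true  [terminal]
8. n6.depth = 23  [23]
9. n8.pre = "mk"  [terminal]
10. n5.acc = "yk"  ["yk"]
11. n5.lim = -7  [D.depth - 30]
12. n9.lim = false  [terminal]
13. n2.acc = "nm"  ["nm"]
14. n2.lim = 13  [13]
15. n10.lim = false  [terminal]
16. n1.cnt = 7  [B.lim - 6]
17. n1.fin = true  [a.lim == false]
18. n13.mk = 0  [terminal]
19. n14.mk = 19  [terminal]
20. n16.key = true  [true]
21. n16.val = true  [true]
22. n16.pre = -1  [-1]
23. n17.mk = 25  [terminal]
24. n18.pre = "qv"  [terminal]
25. n19.mk = -8  [terminal]
26. n16.depth = 18  [e₁.mk + 26]
27. n21.lim = true  [terminal]
28. n20.mk = false  [a.lim == false]
29. n20.lab = -2  [-2]
30. n20.live = 7  [7]
31. n15.lab = "ux"  ["ux"]
32. n15.fin = "pu"  ["pu"]
33. n15.depth = 20  [A.live + 13]
34. n12.mk = true  [true]
35. n12.lab = 24  [e₁.mk + S.depth - 15]
36. n12.live = 27  [S.depth * -2 + 67]
37. n24.pre = "kv"  [terminal]
38. n26.pre = "qm"  [terminal]
39. n25.mk = true  [true]
40. n25.lab = 9  [9]
41. n25.live = -1  [len(c.pre) - 3]
42. n23.cnt = 1  [1]
43. n23.fin = false  [A.live > -1]
44. n22.acc = "ww"  ["ww"]
45. n22.lim = 6  [C.cnt + 5]
46. n27.lim = false  [terminal]
47. n11.cnt = 30  [B.lim + 24]
48. n11.fin = false  [A.mk == false]
49. n0.lab = "my"  ["my"]
50. n0.fin = "rr"  ["rr"]
51. n0.depth = -4  [C₁.cnt * 3 - 94]

-4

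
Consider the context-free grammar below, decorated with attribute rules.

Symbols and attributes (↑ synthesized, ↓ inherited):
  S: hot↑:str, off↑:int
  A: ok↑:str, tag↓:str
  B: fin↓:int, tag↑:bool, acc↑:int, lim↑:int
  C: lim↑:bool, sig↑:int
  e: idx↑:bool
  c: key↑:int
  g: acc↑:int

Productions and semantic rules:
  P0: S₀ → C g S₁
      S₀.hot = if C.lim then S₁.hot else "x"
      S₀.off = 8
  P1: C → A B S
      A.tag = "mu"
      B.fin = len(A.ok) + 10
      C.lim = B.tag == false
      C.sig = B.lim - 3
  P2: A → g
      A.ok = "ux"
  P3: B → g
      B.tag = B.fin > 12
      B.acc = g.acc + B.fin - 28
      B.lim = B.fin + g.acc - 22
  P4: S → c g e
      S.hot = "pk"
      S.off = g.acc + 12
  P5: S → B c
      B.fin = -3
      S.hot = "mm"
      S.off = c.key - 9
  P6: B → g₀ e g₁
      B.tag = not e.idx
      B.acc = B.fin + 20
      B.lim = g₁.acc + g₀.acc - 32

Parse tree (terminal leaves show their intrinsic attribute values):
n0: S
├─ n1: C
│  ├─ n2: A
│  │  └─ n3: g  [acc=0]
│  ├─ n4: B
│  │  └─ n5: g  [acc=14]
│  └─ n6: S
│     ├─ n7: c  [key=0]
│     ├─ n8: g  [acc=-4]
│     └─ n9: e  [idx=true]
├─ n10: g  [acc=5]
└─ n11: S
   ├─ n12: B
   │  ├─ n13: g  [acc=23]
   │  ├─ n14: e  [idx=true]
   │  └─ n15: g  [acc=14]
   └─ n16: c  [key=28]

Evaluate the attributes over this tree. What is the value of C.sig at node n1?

1. n2.tag = "mu"  ["mu"]
2. n3.acc = 0  [terminal]
3. n2.ok = "ux"  ["ux"]
4. n4.fin = 12  [len(A.ok) + 10]
5. n5.acc = 14  [terminal]
6. n4.tag = false  [B.fin > 12]
7. n4.acc = -2  [g.acc + B.fin - 28]
8. n4.lim = 4  [B.fin + g.acc - 22]
9. n7.key = 0  [terminal]
10. n8.acc = -4  [terminal]
11. n9.idx = true  [terminal]
12. n6.hot = "pk"  ["pk"]
13. n6.off = 8  [g.acc + 12]
14. n1.lim = true  [B.tag == false]
15. n1.sig = 1  [B.lim - 3]
16. n10.acc = 5  [terminal]
17. n12.fin = -3  [-3]
18. n13.acc = 23  [terminal]
19. n14.idx = true  [terminal]
20. n15.acc = 14  [terminal]
21. n12.tag = false  [not e.idx]
22. n12.acc = 17  [B.fin + 20]
23. n12.lim = 5  [g₁.acc + g₀.acc - 32]
24. n16.key = 28  [terminal]
25. n11.hot = "mm"  ["mm"]
26. n11.off = 19  [c.key - 9]
27. n0.hot = "mm"  [if C.lim then S₁.hot else "x"]
28. n0.off = 8  [8]

1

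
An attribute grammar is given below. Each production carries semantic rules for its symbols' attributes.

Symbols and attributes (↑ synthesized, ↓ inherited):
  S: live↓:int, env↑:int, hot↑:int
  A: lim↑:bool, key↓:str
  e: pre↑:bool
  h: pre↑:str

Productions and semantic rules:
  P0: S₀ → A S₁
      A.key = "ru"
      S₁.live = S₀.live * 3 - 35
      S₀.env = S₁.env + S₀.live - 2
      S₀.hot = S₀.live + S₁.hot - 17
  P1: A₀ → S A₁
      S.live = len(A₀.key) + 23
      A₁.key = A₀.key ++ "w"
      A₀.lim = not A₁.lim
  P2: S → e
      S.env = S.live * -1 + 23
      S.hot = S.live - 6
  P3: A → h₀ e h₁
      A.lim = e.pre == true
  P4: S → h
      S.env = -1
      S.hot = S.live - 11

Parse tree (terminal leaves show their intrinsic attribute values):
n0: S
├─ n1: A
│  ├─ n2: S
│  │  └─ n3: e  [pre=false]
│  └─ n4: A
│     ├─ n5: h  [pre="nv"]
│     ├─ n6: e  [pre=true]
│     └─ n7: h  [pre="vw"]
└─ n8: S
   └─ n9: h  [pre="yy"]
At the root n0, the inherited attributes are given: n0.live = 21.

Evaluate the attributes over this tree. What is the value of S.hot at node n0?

21

1. n0.live = 21  [given at root]
2. n1.key = "ru"  ["ru"]
3. n2.live = 25  [len(A₀.key) + 23]
4. n3.pre = false  [terminal]
5. n2.env = -2  [S.live * -1 + 23]
6. n2.hot = 19  [S.live - 6]
7. n4.key = "ruw"  [A₀.key ++ "w"]
8. n5.pre = "nv"  [terminal]
9. n6.pre = true  [terminal]
10. n7.pre = "vw"  [terminal]
11. n4.lim = true  [e.pre == true]
12. n1.lim = false  [not A₁.lim]
13. n8.live = 28  [S₀.live * 3 - 35]
14. n9.pre = "yy"  [terminal]
15. n8.env = -1  [-1]
16. n8.hot = 17  [S.live - 11]
17. n0.env = 18  [S₁.env + S₀.live - 2]
18. n0.hot = 21  [S₀.live + S₁.hot - 17]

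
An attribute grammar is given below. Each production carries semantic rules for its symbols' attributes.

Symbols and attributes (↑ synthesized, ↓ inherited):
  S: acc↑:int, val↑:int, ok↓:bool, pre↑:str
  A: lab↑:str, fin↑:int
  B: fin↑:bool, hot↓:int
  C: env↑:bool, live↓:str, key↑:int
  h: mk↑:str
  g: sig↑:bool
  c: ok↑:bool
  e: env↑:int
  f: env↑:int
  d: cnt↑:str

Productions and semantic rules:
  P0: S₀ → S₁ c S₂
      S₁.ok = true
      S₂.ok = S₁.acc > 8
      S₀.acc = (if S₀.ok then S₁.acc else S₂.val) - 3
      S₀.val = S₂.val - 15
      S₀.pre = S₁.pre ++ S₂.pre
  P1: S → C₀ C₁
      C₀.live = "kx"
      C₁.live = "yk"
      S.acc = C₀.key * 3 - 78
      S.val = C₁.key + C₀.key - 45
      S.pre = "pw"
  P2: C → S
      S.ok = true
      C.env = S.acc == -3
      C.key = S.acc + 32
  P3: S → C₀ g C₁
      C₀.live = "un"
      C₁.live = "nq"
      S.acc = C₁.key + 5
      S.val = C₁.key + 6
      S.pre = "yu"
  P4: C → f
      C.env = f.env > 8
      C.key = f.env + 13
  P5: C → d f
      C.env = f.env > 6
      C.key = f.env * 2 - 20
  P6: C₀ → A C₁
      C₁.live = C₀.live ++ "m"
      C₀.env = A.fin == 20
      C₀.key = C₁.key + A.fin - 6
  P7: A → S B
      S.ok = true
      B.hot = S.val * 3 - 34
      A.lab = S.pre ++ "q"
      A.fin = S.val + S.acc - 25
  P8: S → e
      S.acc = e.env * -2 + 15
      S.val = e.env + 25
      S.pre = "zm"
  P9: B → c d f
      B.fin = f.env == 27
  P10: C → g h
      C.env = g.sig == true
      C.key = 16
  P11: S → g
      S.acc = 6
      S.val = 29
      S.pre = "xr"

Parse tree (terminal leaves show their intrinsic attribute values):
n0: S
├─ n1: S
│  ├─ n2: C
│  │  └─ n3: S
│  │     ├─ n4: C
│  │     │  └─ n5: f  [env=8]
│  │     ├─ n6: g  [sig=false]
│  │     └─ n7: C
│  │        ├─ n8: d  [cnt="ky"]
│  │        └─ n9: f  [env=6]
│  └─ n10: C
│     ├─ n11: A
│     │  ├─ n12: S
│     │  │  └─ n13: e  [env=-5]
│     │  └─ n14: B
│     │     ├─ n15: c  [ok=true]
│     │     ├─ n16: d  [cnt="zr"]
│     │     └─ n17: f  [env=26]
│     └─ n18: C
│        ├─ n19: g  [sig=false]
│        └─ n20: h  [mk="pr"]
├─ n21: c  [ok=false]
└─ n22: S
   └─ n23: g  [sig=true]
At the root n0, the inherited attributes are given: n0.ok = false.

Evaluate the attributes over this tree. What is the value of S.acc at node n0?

26

1. n0.ok = false  [given at root]
2. n1.ok = true  [true]
3. n2.live = "kx"  ["kx"]
4. n3.ok = true  [true]
5. n4.live = "un"  ["un"]
6. n5.env = 8  [terminal]
7. n4.env = false  [f.env > 8]
8. n4.key = 21  [f.env + 13]
9. n6.sig = false  [terminal]
10. n7.live = "nq"  ["nq"]
11. n8.cnt = "ky"  [terminal]
12. n9.env = 6  [terminal]
13. n7.env = false  [f.env > 6]
14. n7.key = -8  [f.env * 2 - 20]
15. n3.acc = -3  [C₁.key + 5]
16. n3.val = -2  [C₁.key + 6]
17. n3.pre = "yu"  ["yu"]
18. n2.env = true  [S.acc == -3]
19. n2.key = 29  [S.acc + 32]
20. n10.live = "yk"  ["yk"]
21. n12.ok = true  [true]
22. n13.env = -5  [terminal]
23. n12.acc = 25  [e.env * -2 + 15]
24. n12.val = 20  [e.env + 25]
25. n12.pre = "zm"  ["zm"]
26. n14.hot = 26  [S.val * 3 - 34]
27. n15.ok = true  [terminal]
28. n16.cnt = "zr"  [terminal]
29. n17.env = 26  [terminal]
30. n14.fin = false  [f.env == 27]
31. n11.lab = "zmq"  [S.pre ++ "q"]
32. n11.fin = 20  [S.val + S.acc - 25]
33. n18.live = "ykm"  [C₀.live ++ "m"]
34. n19.sig = false  [terminal]
35. n20.mk = "pr"  [terminal]
36. n18.env = false  [g.sig == true]
37. n18.key = 16  [16]
38. n10.env = true  [A.fin == 20]
39. n10.key = 30  [C₁.key + A.fin - 6]
40. n1.acc = 9  [C₀.key * 3 - 78]
41. n1.val = 14  [C₁.key + C₀.key - 45]
42. n1.pre = "pw"  ["pw"]
43. n21.ok = false  [terminal]
44. n22.ok = true  [S₁.acc > 8]
45. n23.sig = true  [terminal]
46. n22.acc = 6  [6]
47. n22.val = 29  [29]
48. n22.pre = "xr"  ["xr"]
49. n0.acc = 26  [(if S₀.ok then S₁.acc else S₂.val) - 3]
50. n0.val = 14  [S₂.val - 15]
51. n0.pre = "pwxr"  [S₁.pre ++ S₂.pre]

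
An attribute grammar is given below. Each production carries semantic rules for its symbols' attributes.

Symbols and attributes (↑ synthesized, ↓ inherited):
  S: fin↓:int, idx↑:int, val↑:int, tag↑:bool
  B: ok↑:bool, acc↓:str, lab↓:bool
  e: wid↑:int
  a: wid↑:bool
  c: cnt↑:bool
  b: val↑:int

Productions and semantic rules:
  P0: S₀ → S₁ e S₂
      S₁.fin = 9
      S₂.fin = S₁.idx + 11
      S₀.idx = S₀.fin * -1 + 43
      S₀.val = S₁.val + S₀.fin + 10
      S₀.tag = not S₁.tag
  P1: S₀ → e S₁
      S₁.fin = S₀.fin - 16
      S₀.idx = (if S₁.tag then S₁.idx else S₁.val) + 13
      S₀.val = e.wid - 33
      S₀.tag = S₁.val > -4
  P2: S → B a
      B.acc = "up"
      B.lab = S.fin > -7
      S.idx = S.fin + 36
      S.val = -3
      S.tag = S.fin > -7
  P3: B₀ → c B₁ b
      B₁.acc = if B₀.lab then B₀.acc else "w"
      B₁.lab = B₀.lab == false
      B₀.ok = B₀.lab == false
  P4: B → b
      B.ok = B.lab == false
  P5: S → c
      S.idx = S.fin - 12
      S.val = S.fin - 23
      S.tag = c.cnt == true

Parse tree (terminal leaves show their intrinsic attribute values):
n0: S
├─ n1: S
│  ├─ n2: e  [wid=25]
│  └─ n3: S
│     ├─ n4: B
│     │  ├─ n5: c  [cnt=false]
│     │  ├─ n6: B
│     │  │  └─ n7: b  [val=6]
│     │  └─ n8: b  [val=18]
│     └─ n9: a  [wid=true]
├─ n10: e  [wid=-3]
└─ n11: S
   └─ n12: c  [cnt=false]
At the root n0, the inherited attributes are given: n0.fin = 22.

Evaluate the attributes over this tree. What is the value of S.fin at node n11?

21

1. n0.fin = 22  [given at root]
2. n1.fin = 9  [9]
3. n2.wid = 25  [terminal]
4. n3.fin = -7  [S₀.fin - 16]
5. n4.acc = "up"  ["up"]
6. n4.lab = false  [S.fin > -7]
7. n5.cnt = false  [terminal]
8. n6.acc = "w"  [if B₀.lab then B₀.acc else "w"]
9. n6.lab = true  [B₀.lab == false]
10. n7.val = 6  [terminal]
11. n6.ok = false  [B.lab == false]
12. n8.val = 18  [terminal]
13. n4.ok = true  [B₀.lab == false]
14. n9.wid = true  [terminal]
15. n3.idx = 29  [S.fin + 36]
16. n3.val = -3  [-3]
17. n3.tag = false  [S.fin > -7]
18. n1.idx = 10  [(if S₁.tag then S₁.idx else S₁.val) + 13]
19. n1.val = -8  [e.wid - 33]
20. n1.tag = true  [S₁.val > -4]
21. n10.wid = -3  [terminal]
22. n11.fin = 21  [S₁.idx + 11]
23. n12.cnt = false  [terminal]
24. n11.idx = 9  [S.fin - 12]
25. n11.val = -2  [S.fin - 23]
26. n11.tag = false  [c.cnt == true]
27. n0.idx = 21  [S₀.fin * -1 + 43]
28. n0.val = 24  [S₁.val + S₀.fin + 10]
29. n0.tag = false  [not S₁.tag]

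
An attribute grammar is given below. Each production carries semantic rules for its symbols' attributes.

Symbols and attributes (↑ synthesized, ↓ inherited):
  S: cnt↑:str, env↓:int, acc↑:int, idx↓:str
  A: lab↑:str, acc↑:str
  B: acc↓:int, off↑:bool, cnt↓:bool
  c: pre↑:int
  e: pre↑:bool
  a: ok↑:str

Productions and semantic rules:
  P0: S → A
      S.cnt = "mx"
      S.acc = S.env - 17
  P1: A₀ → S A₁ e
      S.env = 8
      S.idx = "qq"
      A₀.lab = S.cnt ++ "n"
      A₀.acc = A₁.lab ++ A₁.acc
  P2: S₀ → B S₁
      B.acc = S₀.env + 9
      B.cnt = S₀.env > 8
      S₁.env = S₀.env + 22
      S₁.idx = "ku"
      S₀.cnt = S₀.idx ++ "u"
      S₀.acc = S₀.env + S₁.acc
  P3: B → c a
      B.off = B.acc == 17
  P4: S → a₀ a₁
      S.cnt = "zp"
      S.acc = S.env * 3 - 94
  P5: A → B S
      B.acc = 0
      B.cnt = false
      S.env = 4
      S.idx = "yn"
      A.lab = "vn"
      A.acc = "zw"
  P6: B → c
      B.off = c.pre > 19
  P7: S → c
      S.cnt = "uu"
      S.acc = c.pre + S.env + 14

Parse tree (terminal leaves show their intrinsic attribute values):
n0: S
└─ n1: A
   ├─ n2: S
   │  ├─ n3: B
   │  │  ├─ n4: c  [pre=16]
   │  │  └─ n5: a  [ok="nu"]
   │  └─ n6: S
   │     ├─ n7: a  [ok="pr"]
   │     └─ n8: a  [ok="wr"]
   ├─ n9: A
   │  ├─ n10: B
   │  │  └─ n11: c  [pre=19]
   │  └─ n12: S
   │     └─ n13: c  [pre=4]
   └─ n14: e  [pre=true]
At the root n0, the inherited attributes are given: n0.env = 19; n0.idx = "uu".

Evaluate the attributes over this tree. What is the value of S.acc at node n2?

1. n0.env = 19  [given at root]
2. n0.idx = "uu"  [given at root]
3. n2.env = 8  [8]
4. n2.idx = "qq"  ["qq"]
5. n3.acc = 17  [S₀.env + 9]
6. n3.cnt = false  [S₀.env > 8]
7. n4.pre = 16  [terminal]
8. n5.ok = "nu"  [terminal]
9. n3.off = true  [B.acc == 17]
10. n6.env = 30  [S₀.env + 22]
11. n6.idx = "ku"  ["ku"]
12. n7.ok = "pr"  [terminal]
13. n8.ok = "wr"  [terminal]
14. n6.cnt = "zp"  ["zp"]
15. n6.acc = -4  [S.env * 3 - 94]
16. n2.cnt = "qqu"  [S₀.idx ++ "u"]
17. n2.acc = 4  [S₀.env + S₁.acc]
18. n10.acc = 0  [0]
19. n10.cnt = false  [false]
20. n11.pre = 19  [terminal]
21. n10.off = false  [c.pre > 19]
22. n12.env = 4  [4]
23. n12.idx = "yn"  ["yn"]
24. n13.pre = 4  [terminal]
25. n12.cnt = "uu"  ["uu"]
26. n12.acc = 22  [c.pre + S.env + 14]
27. n9.lab = "vn"  ["vn"]
28. n9.acc = "zw"  ["zw"]
29. n14.pre = true  [terminal]
30. n1.lab = "qqun"  [S.cnt ++ "n"]
31. n1.acc = "vnzw"  [A₁.lab ++ A₁.acc]
32. n0.cnt = "mx"  ["mx"]
33. n0.acc = 2  [S.env - 17]

4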